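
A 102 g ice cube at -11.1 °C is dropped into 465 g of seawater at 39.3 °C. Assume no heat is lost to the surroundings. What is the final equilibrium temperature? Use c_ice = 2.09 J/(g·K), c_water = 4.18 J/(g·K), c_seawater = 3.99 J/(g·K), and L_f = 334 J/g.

Heat gained plus heat lost sum to zero:
ice -11.1→0 °C: 102×2.09×11.1 = 2366.3; latent heat to melt: 102×334 = 34068; meltwater 0→T: 102×4.18×T = 426.36 T; seawater: 1855.4(T − 39.3)
2281.7 T = 72915 − 36434 = 36481
T ≈ 15.99 °C (positive, so assuming full melt was valid).

T_f ≈ 16.0 °C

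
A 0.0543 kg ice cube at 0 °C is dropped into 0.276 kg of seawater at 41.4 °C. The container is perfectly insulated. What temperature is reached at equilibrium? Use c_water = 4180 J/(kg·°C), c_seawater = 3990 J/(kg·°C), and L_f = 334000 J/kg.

T_f ≈ 20.7 °C

Conservation of energy gives ΣQ = 0:
latent heat to melt: 0.0543×334000 = 18136
  warm the meltwater: 226.97 T
  seawater cools: 0.276×3990×(T − 41.4) = 1101.2(T − 41.4)
1328.2 T = 45591 − 18136 = 27455
T ≈ 20.67 °C — above 0 °C, consistent with complete melting.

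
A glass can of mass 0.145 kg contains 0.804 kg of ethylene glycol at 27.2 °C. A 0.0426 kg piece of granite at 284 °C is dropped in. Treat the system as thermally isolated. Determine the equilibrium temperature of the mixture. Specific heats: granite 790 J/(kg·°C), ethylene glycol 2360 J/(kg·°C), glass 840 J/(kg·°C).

T_f ≈ 31.4 °C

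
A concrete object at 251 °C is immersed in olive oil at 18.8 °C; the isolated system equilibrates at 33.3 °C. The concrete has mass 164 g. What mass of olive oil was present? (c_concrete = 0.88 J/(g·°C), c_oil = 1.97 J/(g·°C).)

m ≈ 1100 g

Let T be the final temperature. ΣQ_i = 0:
164·0.88·(33.3 − 251) + m·1.97·(33.3 − 18.8) = 0
28.56 m = 31418
m = 31418/28.56 ≈ 1100 g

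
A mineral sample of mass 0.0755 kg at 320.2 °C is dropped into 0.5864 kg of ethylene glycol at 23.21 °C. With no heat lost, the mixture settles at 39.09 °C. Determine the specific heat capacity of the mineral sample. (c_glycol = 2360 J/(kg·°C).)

Let T be the final temperature. ΣQ_i = 0:
0.0755×c×(39.09 − 320.2) + 0.5864×2360×(39.09 − 23.21) = 0
-21.22 c = -21976
c = -21976/-21.22 ≈ 1035 J/(kg·°C)

c ≈ 1040 J/(kg·°C)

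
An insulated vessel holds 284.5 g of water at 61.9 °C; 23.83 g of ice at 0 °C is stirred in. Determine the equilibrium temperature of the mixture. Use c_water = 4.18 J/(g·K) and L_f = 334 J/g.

T_f ≈ 50.9 °C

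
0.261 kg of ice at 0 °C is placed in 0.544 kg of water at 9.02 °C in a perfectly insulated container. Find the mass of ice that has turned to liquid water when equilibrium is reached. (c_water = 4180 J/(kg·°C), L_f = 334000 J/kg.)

Heat available from the water dropping to 0 °C: 0.544×4180×9.02 = 20511 J.
To melt every bit of ice: 0.261×334000 = 87174 J.
20511 J < 87174 J, so only part of the ice melts and the system sits at 0 °C.
m_melted×334000 = 20511  ⇒  m_melted ≈ 0.06141 kg.

m_melted ≈ 0.0614 kg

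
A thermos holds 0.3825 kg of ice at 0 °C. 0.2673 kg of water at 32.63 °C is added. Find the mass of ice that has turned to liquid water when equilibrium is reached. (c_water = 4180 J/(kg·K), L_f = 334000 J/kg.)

m_melted ≈ 0.109 kg

Cooling the water to 0 °C releases 0.2673·4180·32.63 = 36458 J.
To melt every bit of ice: 0.3825·334000 = 127755 J.
Since 36458 < 127755 J, not all the ice melts; equilibrium is at 0 °C.
m_melt = 36458 / L_f = 0.1092 kg.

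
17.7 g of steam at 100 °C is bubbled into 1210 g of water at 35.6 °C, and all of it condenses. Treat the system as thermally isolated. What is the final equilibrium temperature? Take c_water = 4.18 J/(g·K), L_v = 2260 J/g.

T_f ≈ 44.3 °C

Taking heat into each body as positive, Σ m c ΔT = 0:
condense steam: −17.7·2260 = −40002
  condensate cools 100→T: 17.7·4.18·(T − 100) = 73.99(T − 100)
  water warms: 1210·4.18·(T − 35.6) = 5057.8(T − 35.6)
5131.8 T = 40002 + 7398.6 + 180058 = 227458
T ≈ 44.32 °C (< 100 °C, so full condensation is consistent).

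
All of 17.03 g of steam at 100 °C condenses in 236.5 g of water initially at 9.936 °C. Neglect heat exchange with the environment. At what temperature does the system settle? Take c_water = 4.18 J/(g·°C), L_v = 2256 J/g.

Let T be the final temperature. ΣQ_i = 0:
condense steam: −17.03×2256 = −38420; condensed water 100 °C→T: 71.19(T − 100); water warms: 236.5×4.18×(T − 9.936) = 988.57(T − 9.936)
1059.8 T = 38420 + 7118.5 + 9822.4 = 55361
T ≈ 52.24 °C — below 100 °C, confirming all the steam condensed.

T_f ≈ 52.2 °C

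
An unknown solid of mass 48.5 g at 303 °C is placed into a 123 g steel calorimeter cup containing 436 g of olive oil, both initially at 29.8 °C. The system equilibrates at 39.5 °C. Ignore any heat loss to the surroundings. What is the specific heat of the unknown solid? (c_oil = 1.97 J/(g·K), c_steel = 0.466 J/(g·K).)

c ≈ 0.695 J/(g·K)

Setting the total heat transfer to zero:
48.5×c×(39.5 − 303) + 436×1.97×(39.5 − 29.8) + 123×0.466×(39.5 − 29.8) = 0
-12780 c = -8887.5
c = -8887.5/-12780 ≈ 0.6954 J/(g·K)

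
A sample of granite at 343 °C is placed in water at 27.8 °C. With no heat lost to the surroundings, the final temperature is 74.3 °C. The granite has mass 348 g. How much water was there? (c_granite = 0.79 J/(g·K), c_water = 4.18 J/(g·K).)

m ≈ 380 g

Setting the total heat transfer to zero:
348×0.79×(74.3 − 343) + m×4.18×(74.3 − 27.8) = 0
194.37 m = 73871
m = 73871/194.37 ≈ 380.1 g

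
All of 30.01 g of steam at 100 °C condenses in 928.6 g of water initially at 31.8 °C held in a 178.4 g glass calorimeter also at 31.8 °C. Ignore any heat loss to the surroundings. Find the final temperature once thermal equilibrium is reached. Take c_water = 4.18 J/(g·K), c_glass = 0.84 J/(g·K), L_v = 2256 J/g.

T_f ≈ 50.1 °C

Sum of m c ΔT and latent-heat terms is zero:
condense steam: −30.01×2256 = −67703
  condensate cools 100→T: 30.01×4.18×(T − 100) = 125.44(T − 100)
  original water: 3881.5(T − 31.8)
  glass cup: 178.4×0.84×(T − 31.8) = 149.86(T − 31.8)
4156.8 T = 67703 + 12544 + 128199 = 208445
T ≈ 50.15 °C, under the boiling point, so the assumption holds.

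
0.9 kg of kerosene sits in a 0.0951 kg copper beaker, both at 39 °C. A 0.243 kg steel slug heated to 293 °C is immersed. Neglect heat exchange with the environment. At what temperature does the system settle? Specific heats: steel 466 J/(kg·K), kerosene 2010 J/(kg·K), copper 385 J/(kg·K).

With ΣQ=0 the equilibrium temperature is the m·c-weighted mean:
T_f = (113.24·293 + 1809·39 + 36.61·39) / (113.24 + 1809 + 36.61)
    = 105158 / 1958.9 ≈ 53.68 °C

T_f ≈ 53.7 °C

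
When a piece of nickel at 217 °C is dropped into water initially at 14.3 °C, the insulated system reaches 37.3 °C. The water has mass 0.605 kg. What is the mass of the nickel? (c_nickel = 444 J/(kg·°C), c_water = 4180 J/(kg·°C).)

m ≈ 0.729 kg

|Q_nickel| = |Q_water|:
m×444×(217 − 37.3) = 0.605×4180×(37.3 − 14.3)
79787 m = 58165  ⇒  m ≈ 0.729 kg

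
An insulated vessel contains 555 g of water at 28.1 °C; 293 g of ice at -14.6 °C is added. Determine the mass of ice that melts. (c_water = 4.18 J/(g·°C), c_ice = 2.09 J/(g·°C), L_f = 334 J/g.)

m_melted ≈ 168 g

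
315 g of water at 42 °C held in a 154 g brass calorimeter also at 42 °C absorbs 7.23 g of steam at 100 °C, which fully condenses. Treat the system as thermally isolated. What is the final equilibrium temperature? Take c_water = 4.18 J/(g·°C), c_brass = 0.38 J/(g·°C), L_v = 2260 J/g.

Net heat exchanged in the isolated system is zero:
latent heat released on condensation: 7.23×2260 = 16340; condensed water 100 °C→T: 30.22(T − 100); water warms: 315×4.18×(T − 42) = 1316.7(T − 42); cup: 58.52(T − 42)
1405.4 T = 16340 + 3022.1 + 57759 = 77121
T ≈ 54.87 °C — below 100 °C, confirming all the steam condensed.

T_f ≈ 54.9 °C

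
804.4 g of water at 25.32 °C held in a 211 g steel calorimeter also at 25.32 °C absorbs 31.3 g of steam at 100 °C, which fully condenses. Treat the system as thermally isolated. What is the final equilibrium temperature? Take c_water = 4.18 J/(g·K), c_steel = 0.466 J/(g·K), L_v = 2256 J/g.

T_f ≈ 47.7 °C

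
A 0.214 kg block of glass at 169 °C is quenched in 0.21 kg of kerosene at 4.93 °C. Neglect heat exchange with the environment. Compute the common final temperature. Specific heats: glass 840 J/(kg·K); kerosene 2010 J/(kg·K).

T_f ≈ 53.9 °C

Let T be the final temperature. ΣQ_i = 0:
0.214·840·(T − 169) + 0.21·2010·(T − 4.93) = 0
179.76(T − 169) + 422.1(T − 4.93) = 0
(179.76 + 422.1) T = 179.76·169 + 422.1·4.93
T ≈ 53.93 °C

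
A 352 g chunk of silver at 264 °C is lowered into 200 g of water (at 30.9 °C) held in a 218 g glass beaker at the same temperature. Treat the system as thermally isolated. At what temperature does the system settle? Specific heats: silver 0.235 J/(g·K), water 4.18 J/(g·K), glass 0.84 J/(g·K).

T_f ≈ 48.4 °C

Taking heat into each body as positive, Σ m c ΔT = 0:
352×0.235×(T − 264) + 200×4.18×(T − 30.9) + 218×0.84×(T − 30.9) = 0
82.72(T − 264) + 836(T − 30.9) + 183.12(T − 30.9) = 0
1101.8 T = 53329
T ≈ 48.40 °C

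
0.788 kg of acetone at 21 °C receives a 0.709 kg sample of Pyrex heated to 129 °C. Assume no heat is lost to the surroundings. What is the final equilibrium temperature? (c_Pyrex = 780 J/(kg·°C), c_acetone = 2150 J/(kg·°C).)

With ΣQ=0 the equilibrium temperature is the m·c-weighted mean:
T_f = (553.02·129 + 1694.2·21) / (553.02 + 1694.2)
    = 106918 / 2247.2 ≈ 47.58 °C

T_f ≈ 47.6 °C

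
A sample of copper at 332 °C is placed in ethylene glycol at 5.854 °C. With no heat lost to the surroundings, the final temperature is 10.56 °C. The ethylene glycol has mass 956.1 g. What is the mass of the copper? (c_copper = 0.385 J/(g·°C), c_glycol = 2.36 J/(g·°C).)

m ≈ 85.8 g

Heat lost by the copper = heat gained by the glycol:
m×0.385×(332 − 10.56) = 956.1×2.36×(10.56 − 5.854)
123.75 m = 10619  ⇒  m ≈ 85.8 g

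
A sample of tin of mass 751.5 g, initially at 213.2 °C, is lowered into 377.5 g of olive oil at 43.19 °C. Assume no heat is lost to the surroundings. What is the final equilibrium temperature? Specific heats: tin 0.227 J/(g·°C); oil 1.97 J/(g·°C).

Setting the total heat transfer to zero:
751.5·0.227·(T − 213.2) + 377.5·1.97·(T − 43.19) = 0
(170.59 + 743.67) T = 170.59·213.2 + 743.67·43.19
T ≈ 74.91 °C

T_f ≈ 74.9 °C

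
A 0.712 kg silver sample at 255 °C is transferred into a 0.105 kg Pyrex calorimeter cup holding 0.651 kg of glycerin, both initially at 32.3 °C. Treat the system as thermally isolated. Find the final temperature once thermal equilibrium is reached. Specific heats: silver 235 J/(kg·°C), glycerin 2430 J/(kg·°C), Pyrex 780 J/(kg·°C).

T_f ≈ 52.6 °C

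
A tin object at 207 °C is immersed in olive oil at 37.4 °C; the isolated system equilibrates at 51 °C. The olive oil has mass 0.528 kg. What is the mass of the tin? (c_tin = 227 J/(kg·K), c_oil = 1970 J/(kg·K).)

m ≈ 0.399 kg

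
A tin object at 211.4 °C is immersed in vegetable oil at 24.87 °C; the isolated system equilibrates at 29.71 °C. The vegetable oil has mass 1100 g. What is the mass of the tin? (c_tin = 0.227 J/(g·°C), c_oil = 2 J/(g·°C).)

m ≈ 258 g

|Q_tin| = |Q_oil|:
m×0.227×(211.4 − 29.71) = 1100×2×(29.71 − 24.87)
41.24 m = 10648  ⇒  m ≈ 258.2 g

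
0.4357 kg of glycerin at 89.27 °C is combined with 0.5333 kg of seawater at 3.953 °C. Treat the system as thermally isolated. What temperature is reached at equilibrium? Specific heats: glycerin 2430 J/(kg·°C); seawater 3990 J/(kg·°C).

With ΣQ=0 the equilibrium temperature is the m·c-weighted mean:
T_f = (1058.8*89.27 + 2127.9*3.953) / (1058.8 + 2127.9)
    = 102926 / 3186.6 ≈ 32.30 °C

T_f ≈ 32.3 °C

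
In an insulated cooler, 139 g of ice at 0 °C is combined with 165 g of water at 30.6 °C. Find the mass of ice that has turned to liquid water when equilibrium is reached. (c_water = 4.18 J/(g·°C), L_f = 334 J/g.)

m_melted ≈ 63.2 g

Water can give up m c ΔT = 165·4.18·30.6 = 21105 J before reaching 0 °C.
Melting all 139 g of ice would need 139·334 = 46426 J.
Since 21105 < 46426 J, not all the ice melts; equilibrium is at 0 °C.
m_melted·334 = 21105  ⇒  m_melted ≈ 63.19 g.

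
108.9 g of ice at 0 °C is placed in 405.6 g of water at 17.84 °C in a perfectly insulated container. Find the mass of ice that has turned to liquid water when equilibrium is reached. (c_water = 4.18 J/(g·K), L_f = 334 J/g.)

m_melted ≈ 90.6 g

Water can give up m c ΔT = 405.6·4.18·17.84 = 30246 J before reaching 0 °C.
To melt every bit of ice: 108.9·334 = 36373 J.
30246 J < 36373 J, so only part of the ice melts and the system sits at 0 °C.
m_melt = 30246 / L_f = 90.56 g.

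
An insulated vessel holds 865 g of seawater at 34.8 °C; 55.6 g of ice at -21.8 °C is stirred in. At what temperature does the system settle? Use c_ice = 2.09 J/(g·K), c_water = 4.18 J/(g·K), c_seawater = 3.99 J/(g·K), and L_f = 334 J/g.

Sum of m c ΔT and latent-heat terms is zero:
warm ice to 0 °C: 55.6·2.09·(0 − (-21.8)) = 2533.2
  melt ice: 55.6·334 = 18570
  warm the meltwater: 232.41 T
  seawater: 3451.4(T − 34.8)
3683.8 T = 120107 − 21104 = 99003
T ≈ 26.88 °C (positive, so assuming full melt was valid).

T_f ≈ 26.9 °C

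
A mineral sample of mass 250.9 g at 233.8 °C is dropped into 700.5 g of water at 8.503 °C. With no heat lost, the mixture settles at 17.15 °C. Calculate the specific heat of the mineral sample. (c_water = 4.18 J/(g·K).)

c ≈ 0.466 J/(g·K)

Heat lost by the mineral sample = heat gained by the water:
250.9×c×(233.8 − 17.15) = 700.5×4.18×(17.15 − 8.503)
54357 c = 25319  ⇒  c ≈ 0.4658 J/(g·K)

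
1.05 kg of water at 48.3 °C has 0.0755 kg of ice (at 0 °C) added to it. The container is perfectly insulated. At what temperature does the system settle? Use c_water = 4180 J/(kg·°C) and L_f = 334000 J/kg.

Conservation of energy gives ΣQ = 0:
melt ice: 0.0755·334000 = 25217; meltwater 0→T: 0.0755·4180·T = 315.59 T; water: 4389(T − 48.3)
4704.6 T = 211989 − 25217 = 186772
T ≈ 39.70 °C. Since T > 0 °C, the all-ice-melts assumption holds.

T_f ≈ 39.7 °C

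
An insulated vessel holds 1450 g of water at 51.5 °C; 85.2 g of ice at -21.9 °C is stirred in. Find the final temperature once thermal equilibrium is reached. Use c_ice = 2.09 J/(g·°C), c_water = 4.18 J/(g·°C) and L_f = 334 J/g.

T_f ≈ 43.6 °C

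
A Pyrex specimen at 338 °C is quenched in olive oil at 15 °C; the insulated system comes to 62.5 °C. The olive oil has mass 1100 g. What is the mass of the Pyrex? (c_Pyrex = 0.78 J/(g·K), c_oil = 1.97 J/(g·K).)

|Q_Pyrex| = |Q_oil|:
m×0.78×(338 − 62.5) = 1100×1.97×(62.5 − 15)
214.89 m = 102932  ⇒  m ≈ 479 g

m ≈ 479 g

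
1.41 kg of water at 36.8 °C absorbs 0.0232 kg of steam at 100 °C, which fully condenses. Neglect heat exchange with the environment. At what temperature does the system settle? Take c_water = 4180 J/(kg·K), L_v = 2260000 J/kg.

T_f ≈ 46.6 °C

Energy conservation, ΣQ = 0:
steam→water at 100 °C releases m L_v = 0.0232×2260000 = 52432
  condensed water 100 °C→T: 96.98(T − 100)
  original water: 5893.8(T − 36.8)
5990.8 T = 52432 + 9697.6 + 216892 = 279021
T ≈ 46.58 °C, under the boiling point, so the assumption holds.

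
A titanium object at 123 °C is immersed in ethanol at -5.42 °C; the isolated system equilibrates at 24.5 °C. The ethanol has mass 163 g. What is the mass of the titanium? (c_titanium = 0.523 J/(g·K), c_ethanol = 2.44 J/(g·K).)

m ≈ 231 g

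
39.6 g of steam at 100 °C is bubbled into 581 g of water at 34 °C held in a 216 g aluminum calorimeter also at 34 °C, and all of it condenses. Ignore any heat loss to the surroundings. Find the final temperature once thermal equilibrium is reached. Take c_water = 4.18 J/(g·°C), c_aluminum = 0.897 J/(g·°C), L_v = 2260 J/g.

T_f ≈ 70.0 °C

Energy balance with sensible and latent terms:
condense steam: −39.6×2260 = −89496; condensed water 100 °C→T: 165.53(T − 100); original water: 2428.6(T − 34); aluminum cup: 216×0.897×(T − 34) = 193.75(T − 34)
2787.9 T = 89496 + 16553 + 89159 = 195208
T ≈ 70.02 °C — below 100 °C, confirming all the steam condensed.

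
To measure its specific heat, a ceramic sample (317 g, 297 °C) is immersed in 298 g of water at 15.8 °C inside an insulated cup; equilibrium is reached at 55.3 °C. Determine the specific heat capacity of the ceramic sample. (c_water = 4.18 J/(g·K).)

c ≈ 0.642 J/(g·K)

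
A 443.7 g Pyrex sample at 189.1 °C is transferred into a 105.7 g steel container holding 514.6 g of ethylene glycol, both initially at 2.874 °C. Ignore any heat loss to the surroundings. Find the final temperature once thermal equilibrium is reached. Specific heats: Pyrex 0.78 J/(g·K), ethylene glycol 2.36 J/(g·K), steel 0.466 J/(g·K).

T_f ≈ 42.9 °C

With ΣQ=0 the equilibrium temperature is the m·c-weighted mean:
T_f = (346.09×189.1 + 1214.5×2.874 + 49.26×2.874) / (346.09 + 1214.5 + 49.26)
    = 69077 / 1609.8 ≈ 42.91 °C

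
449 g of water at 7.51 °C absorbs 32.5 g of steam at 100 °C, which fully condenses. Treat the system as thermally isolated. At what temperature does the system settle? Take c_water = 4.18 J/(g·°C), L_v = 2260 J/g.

T_f ≈ 50.2 °C

Heat gained plus heat lost sum to zero:
condense steam: −32.5·2260 = −73450; condensate cools 100→T: 32.5·4.18·(T − 100) = 135.85(T − 100); water warms: 449·4.18·(T − 7.51) = 1876.8(T − 7.51)
2012.7 T = 73450 + 13585 + 14095 = 101130
T ≈ 50.25 °C, under the boiling point, so the assumption holds.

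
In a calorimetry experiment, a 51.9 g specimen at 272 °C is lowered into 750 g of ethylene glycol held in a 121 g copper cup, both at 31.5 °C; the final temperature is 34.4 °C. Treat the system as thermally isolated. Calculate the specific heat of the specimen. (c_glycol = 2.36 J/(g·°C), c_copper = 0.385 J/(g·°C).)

Conservation of energy gives ΣQ = 0:
51.9·c·(34.4 − 272) + 750·2.36·(34.4 − 31.5) + 121·0.385·(34.4 − 31.5) = 0
-12331 c = -5268.1
c = -5268.1/-12331 ≈ 0.4272 J/(g·°C)

c ≈ 0.427 J/(g·°C)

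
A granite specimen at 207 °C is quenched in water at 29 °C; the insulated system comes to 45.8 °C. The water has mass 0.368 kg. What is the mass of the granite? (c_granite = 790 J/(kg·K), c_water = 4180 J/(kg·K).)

Conservation of energy gives ΣQ = 0:
m·790·(45.8 − 207) + 0.368·4180·(45.8 − 29) = 0
-127348 m = -25842
m = -25842/-127348 ≈ 0.2029 kg

m ≈ 0.203 kg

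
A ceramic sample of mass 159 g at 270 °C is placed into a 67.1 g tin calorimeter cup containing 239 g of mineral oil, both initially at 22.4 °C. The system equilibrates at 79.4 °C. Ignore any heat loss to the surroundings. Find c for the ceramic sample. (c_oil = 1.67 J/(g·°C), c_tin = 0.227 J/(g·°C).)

Net heat exchanged in the isolated system is zero:
159·c·(79.4 − 270) + 239·1.67·(79.4 − 22.4) + 67.1·0.227·(79.4 − 22.4) = 0
-30305 c = -23619
c = -23619/-30305 ≈ 0.7794 J/(g·°C)

c ≈ 0.779 J/(g·°C)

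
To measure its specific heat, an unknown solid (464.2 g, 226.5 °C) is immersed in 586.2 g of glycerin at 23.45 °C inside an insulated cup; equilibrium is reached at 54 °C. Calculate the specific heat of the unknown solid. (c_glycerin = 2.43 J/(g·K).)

c ≈ 0.543 J/(g·K)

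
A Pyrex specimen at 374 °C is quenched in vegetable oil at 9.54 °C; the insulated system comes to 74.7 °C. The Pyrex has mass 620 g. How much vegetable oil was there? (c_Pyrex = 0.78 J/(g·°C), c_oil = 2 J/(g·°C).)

m ≈ 1110 g

Heat gained plus heat lost sum to zero:
620×0.78×(74.7 − 374) + m×2×(74.7 − 9.54) = 0
130.32 m = 144741
m = 144741/130.32 ≈ 1111 g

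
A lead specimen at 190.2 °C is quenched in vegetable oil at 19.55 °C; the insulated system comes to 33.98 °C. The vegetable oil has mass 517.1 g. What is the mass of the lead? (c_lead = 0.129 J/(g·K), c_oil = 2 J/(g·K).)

m ≈ 741 g

|Q_lead| = |Q_oil|:
m·0.129·(190.2 − 33.98) = 517.1·2·(33.98 − 19.55)
20.15 m = 14924  ⇒  m ≈ 740.5 g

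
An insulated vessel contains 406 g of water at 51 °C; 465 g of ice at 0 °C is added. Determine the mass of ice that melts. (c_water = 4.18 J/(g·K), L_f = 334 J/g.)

m_melted ≈ 259 g

Heat available from the water dropping to 0 °C: 406·4.18·51 = 86551 J.
Fully melting the ice requires m_ice L_f = 465·334 = 155310 J.
86551 J < 155310 J, so only part of the ice melts and the system sits at 0 °C.
m_melted·334 = 86551  ⇒  m_melted ≈ 259.1 g.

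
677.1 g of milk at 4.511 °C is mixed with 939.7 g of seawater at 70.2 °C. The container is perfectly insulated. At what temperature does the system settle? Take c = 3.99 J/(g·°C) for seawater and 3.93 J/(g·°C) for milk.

With ΣQ=0 the equilibrium temperature is the m·c-weighted mean:
T_f = (3749.4×70.2 + 2661×4.511) / (3749.4 + 2661)
    = 275212 / 6410.4 ≈ 42.93 °C

T_f ≈ 42.9 °C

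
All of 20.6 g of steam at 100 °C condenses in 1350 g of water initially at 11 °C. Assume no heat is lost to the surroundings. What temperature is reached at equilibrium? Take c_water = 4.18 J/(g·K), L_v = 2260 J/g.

T_f ≈ 20.5 °C

Net heat exchanged in the isolated system is zero:
condense steam: −20.6·2260 = −46556; condensed water 100 °C→T: 86.11(T − 100); water warms: 1350·4.18·(T − 11) = 5643(T − 11)
5729.1 T = 46556 + 8610.8 + 62073 = 117240
T ≈ 20.46 °C, under the boiling point, so the assumption holds.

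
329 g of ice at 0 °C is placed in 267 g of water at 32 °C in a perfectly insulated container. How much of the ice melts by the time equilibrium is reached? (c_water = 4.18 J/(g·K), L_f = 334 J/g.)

m_melted ≈ 107 g

Cooling the water to 0 °C releases 267·4.18·32 = 35714 J.
Fully melting the ice requires m_ice L_f = 329·334 = 109886 J.
Since 35714 < 109886 J, not all the ice melts; equilibrium is at 0 °C.
m_melt = 35714 / L_f = 106.9 g.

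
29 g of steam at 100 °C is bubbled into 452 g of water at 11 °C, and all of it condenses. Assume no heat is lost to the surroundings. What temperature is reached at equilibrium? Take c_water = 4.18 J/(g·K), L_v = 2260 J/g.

T_f ≈ 49.0 °C

Sum of m c ΔT and latent-heat terms is zero:
latent heat released on condensation: 29×2260 = 65540
  condensed water 100 °C→T: 121.22(T − 100)
  original water: 1889.4(T − 11)
2010.6 T = 65540 + 12122 + 20783 = 98445
T ≈ 48.96 °C — below 100 °C, confirming all the steam condensed.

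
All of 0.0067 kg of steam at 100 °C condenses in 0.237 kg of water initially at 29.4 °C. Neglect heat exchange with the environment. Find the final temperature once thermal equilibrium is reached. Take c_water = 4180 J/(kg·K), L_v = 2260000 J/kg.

Net heat exchanged in the isolated system is zero:
condense steam: −0.0067×2260000 = −15142; condensate cools 100→T: 0.0067×4180×(T − 100) = 28.01(T − 100); water warms: 0.237×4180×(T − 29.4) = 990.66(T − 29.4)
1018.7 T = 15142 + 2800.6 + 29125 = 47068
T ≈ 46.21 °C — below 100 °C, confirming all the steam condensed.

T_f ≈ 46.2 °C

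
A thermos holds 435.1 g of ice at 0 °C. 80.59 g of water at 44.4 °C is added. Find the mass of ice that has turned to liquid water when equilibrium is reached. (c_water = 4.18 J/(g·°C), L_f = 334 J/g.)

Cooling the water to 0 °C releases 80.59·4.18·44.4 = 14957 J.
To melt every bit of ice: 435.1·334 = 145323 J.
Since 14957 < 145323 J, not all the ice melts; equilibrium is at 0 °C.
m_melt = 14957 / L_f = 44.78 g.

m_melted ≈ 44.8 g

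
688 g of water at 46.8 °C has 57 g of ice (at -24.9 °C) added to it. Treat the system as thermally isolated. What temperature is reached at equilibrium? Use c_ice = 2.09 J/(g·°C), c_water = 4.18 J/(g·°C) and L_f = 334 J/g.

Sum of m c ΔT and latent-heat terms is zero:
ice -24.9→0 °C: 57·2.09·24.9 = 2966.3; latent heat to melt: 57·334 = 19038; meltwater 0→T: 57·4.18·T = 238.26 T; water cools: 688·4.18·(T − 46.8) = 2875.8(T − 46.8)
3114.1 T = 134589 − 22004 = 112585
T ≈ 36.15 °C. Since T > 0 °C, the all-ice-melts assumption holds.

T_f ≈ 36.2 °C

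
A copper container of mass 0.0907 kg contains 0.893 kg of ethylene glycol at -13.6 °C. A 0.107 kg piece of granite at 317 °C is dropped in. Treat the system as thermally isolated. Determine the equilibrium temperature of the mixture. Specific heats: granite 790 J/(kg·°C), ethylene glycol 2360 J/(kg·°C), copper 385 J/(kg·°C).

T_f ≈ -1.1 °C

Let T be the final temperature. ΣQ_i = 0:
0.107×790×(T − 317) + 0.893×2360×(T − (-13.6)) + 0.0907×385×(T − (-13.6)) = 0
(84.53 + 2107.5 + 34.92) T = 84.53×317 + 2107.5×(-13.6) + 34.92×(-13.6)
T = -2340.6/2226.9 ≈ -1.05 °C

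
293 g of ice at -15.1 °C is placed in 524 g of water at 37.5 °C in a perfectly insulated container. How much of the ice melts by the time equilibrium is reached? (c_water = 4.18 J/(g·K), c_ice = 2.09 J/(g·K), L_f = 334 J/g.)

m_melted ≈ 218 g

Heat available from the water dropping to 0 °C: 524×4.18×37.5 = 82137 J.
Warming the ice to 0 °C takes 293×2.09×15.1 = 9246.8 J, leaving 72890 J for melting.
Melting all 293 g of ice would need 293×334 = 97862 J.
72890 J < 97862 J, so only part of the ice melts and the system sits at 0 °C.
m_melted×334 = 72890  ⇒  m_melted ≈ 218.2 g.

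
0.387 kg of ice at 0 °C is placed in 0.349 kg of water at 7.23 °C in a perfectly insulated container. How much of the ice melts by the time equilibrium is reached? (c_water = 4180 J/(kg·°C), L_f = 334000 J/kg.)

Water can give up m c ΔT = 0.349×4180×7.23 = 10547 J before reaching 0 °C.
Melting all 0.387 kg of ice would need 0.387×334000 = 129258 J.
10547 J < 129258 J, so only part of the ice melts and the system sits at 0 °C.
m_melted×334000 = 10547  ⇒  m_melted ≈ 0.03158 kg.

m_melted ≈ 0.0316 kg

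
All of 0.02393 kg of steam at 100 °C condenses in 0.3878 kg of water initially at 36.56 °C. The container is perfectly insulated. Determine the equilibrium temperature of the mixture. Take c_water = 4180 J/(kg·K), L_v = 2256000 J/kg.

Conservation of energy gives ΣQ = 0:
condense steam: −0.02393·2256000 = −53986
  condensate cools 100→T: 0.02393·4180·(T − 100) = 100.03(T − 100)
  water warms: 0.3878·4180·(T − 36.56) = 1621(T − 36.56)
1721 T = 53986 + 10003 + 59264 = 123253
T ≈ 71.62 °C (< 100 °C, so full condensation is consistent).

T_f ≈ 71.6 °C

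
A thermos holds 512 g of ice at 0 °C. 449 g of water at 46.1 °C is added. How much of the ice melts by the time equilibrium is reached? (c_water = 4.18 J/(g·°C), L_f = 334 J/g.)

m_melted ≈ 259 g

Cooling the water to 0 °C releases 449×4.18×46.1 = 86521 J.
Melting all 512 g of ice would need 512×334 = 171008 J.
Since 86521 < 171008 J, not all the ice melts; equilibrium is at 0 °C.
m_melt = 86521 / L_f = 259 g.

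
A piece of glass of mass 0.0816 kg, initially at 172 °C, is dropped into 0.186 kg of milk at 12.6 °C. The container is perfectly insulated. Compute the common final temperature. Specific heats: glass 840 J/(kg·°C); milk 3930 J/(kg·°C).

T_f ≈ 26.3 °C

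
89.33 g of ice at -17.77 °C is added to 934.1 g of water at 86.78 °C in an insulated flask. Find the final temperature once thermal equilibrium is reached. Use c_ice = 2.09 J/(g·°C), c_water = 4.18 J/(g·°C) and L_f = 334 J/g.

T_f ≈ 71.5 °C

Sum of m c ΔT and latent-heat terms is zero:
warm ice to 0 °C: 89.33·2.09·(0 − (-17.77)) = 3317.7; fusion: m_ice L_f = 89.33·334 = 29836; meltwater 0→T: 89.33·4.18·T = 373.4 T; water cools: 934.1·4.18·(T − 86.78) = 3904.5(T − 86.78)
4277.9 T = 338836 − 33154 = 305682
T ≈ 71.46 °C (positive, so assuming full melt was valid).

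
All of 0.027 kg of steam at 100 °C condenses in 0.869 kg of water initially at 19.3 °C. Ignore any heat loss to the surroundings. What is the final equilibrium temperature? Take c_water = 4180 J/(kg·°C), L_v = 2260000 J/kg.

Sum of m c ΔT and latent-heat terms is zero:
condense steam: −0.027×2260000 = −61020
  condensed water 100 °C→T: 112.86(T − 100)
  water warms: 0.869×4180×(T − 19.3) = 3632.4(T − 19.3)
3745.3 T = 61020 + 11286 + 70106 = 142412
T ≈ 38.02 °C, under the boiling point, so the assumption holds.

T_f ≈ 38.0 °C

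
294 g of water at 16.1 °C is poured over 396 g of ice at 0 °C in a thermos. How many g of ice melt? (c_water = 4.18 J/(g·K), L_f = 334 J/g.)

m_melted ≈ 59.2 g

Heat available from the water dropping to 0 °C: 294×4.18×16.1 = 19786 J.
Melting all 396 g of ice would need 396×334 = 132264 J.
Since 19786 < 132264 J, not all the ice melts; equilibrium is at 0 °C.
m_melted×334 = 19786  ⇒  m_melted ≈ 59.24 g.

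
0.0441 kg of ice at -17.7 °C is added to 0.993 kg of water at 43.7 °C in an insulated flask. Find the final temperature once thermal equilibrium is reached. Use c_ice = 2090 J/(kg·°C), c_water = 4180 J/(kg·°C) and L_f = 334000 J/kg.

T_f ≈ 38.1 °C

Setting the total heat transfer to zero:
ice -17.7→0 °C: 0.0441·2090·17.7 = 1631.4; fusion: m_ice L_f = 0.0441·334000 = 14729; warm the meltwater: 184.34 T; water: 4150.7(T − 43.7)
4335.1 T = 181387 − 16361 = 165027
T ≈ 38.07 °C (positive, so assuming full melt was valid).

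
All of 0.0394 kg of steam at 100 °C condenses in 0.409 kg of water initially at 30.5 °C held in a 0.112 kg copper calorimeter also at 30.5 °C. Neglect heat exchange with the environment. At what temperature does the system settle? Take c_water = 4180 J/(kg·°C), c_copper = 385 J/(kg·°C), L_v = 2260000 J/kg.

T_f ≈ 82.9 °C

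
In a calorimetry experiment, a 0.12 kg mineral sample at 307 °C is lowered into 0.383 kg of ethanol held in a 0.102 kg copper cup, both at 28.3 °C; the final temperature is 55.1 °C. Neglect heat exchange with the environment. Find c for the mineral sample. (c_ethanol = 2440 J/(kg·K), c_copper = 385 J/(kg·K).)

c ≈ 863 J/(kg·K)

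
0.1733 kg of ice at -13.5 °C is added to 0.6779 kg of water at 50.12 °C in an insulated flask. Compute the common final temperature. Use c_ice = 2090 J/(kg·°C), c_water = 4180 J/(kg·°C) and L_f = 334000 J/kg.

Conservation of energy gives ΣQ = 0:
ice -13.5→0 °C: 0.1733·2090·13.5 = 4889.7
  latent heat to melt: 0.1733·334000 = 57882
  meltwater 0→T: 0.1733·4180·T = 724.39 T
  water cools: 0.6779·4180·(T − 50.12) = 2833.6(T − 50.12)
3558 T = 142021 − 62772 = 79249
T ≈ 22.27 °C — above 0 °C, consistent with complete melting.

T_f ≈ 22.3 °C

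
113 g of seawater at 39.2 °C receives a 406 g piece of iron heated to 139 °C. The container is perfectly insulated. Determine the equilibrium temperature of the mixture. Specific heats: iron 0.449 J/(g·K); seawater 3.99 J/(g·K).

T_f ≈ 67.9 °C

T_f is the heat-capacity-weighted average of the initial temperatures:
T_f = (182.29*139 + 450.87*39.2) / (182.29 + 450.87)
    = 43013 / 633.16 ≈ 67.93 °C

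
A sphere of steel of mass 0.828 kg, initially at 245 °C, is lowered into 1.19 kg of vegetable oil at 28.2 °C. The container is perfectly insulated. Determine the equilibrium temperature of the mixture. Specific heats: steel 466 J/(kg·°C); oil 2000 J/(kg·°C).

Conservation of energy gives ΣQ = 0:
0.828*466*(T − 245) + 1.19*2000*(T − 28.2) = 0
385.85(T − 245) + 2380(T − 28.2) = 0
2765.8 T = 161649
T = 161649/2765.8 ≈ 58.44 °C

T_f ≈ 58.4 °C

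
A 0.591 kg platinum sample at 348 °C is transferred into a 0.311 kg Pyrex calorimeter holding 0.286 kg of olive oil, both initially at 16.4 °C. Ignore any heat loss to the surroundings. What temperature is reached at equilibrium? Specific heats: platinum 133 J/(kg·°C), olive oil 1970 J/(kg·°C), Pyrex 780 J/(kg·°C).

T_f ≈ 45.9 °C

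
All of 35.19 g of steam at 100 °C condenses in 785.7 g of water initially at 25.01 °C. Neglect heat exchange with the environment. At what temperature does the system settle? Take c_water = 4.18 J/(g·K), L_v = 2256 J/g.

T_f ≈ 51.4 °C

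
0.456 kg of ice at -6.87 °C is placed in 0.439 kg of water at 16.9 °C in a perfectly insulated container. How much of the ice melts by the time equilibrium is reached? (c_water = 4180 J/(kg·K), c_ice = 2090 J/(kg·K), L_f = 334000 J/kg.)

Heat available from the water dropping to 0 °C: 0.439×4180×16.9 = 31012 J.
Warming the ice to 0 °C takes 0.456×2090×6.87 = 6547.4 J, leaving 24464 J for melting.
Fully melting the ice requires m_ice L_f = 0.456×334000 = 152304 J.
That's not enough to melt it all — equilibrium is at 0 °C with ice remaining.
m_melted×334000 = 24464  ⇒  m_melted ≈ 0.07325 kg.

m_melted ≈ 0.0732 kg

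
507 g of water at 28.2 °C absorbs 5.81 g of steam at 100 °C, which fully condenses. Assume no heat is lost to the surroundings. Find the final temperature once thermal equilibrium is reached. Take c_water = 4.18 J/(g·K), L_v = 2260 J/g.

T_f ≈ 35.1 °C

Energy balance with sensible and latent terms:
condense steam: −5.81×2260 = −13131; condensed water 100 °C→T: 24.29(T − 100); original water: 2119.3(T − 28.2)
2143.5 T = 13131 + 2428.6 + 59763 = 75322
T ≈ 35.14 °C (< 100 °C, so full condensation is consistent).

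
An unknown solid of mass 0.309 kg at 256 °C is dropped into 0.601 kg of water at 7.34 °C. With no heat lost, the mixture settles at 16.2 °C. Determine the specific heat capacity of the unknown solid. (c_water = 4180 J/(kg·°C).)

Taking heat into each body as positive, Σ m c ΔT = 0:
0.309·c·(16.2 − 256) + 0.601·4180·(16.2 − 7.34) = 0
-74.1 c = -22258
c = -22258/-74.1 ≈ 300.4 J/(kg·°C)

c ≈ 300 J/(kg·°C)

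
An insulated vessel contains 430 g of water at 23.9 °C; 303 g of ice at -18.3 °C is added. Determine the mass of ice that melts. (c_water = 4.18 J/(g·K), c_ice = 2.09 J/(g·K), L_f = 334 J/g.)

Water can give up m c ΔT = 430×4.18×23.9 = 42958 J before reaching 0 °C.
Of that, 303×2.09×18.3 = 11589 J goes to bring the ice to 0 °C, leaving 31369 J.
Fully melting the ice requires m_ice L_f = 303×334 = 101202 J.
31369 J < 101202 J, so only part of the ice melts and the system sits at 0 °C.
m_melt = 31369 / L_f = 93.92 g.

m_melted ≈ 93.9 g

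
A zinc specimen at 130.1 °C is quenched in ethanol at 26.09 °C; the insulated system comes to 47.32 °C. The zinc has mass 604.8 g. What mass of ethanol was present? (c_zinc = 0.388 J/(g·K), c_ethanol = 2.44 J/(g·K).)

Net heat exchanged in the isolated system is zero:
604.8×0.388×(47.32 − 130.1) + m×2.44×(47.32 − 26.09) = 0
51.8 m = 19425
m = 19425/51.8 ≈ 375 g

m ≈ 375 g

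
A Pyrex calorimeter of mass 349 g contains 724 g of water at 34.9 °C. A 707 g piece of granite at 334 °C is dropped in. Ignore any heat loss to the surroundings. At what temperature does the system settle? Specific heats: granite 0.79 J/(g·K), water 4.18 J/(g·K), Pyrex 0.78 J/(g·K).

T_f ≈ 78.2 °C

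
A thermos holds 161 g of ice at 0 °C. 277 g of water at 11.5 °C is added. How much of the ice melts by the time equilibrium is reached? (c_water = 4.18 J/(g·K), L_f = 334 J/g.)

m_melted ≈ 39.9 g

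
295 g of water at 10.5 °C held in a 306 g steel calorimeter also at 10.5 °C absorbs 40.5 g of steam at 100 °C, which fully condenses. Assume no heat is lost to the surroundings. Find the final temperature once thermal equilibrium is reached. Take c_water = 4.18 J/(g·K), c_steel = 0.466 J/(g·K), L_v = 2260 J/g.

Setting the total heat transfer to zero:
latent heat released on condensation: 40.5·2260 = 91530
  condensed water 100 °C→T: 169.29(T − 100)
  original water: 1233.1(T − 10.5)
  steel cup: 306·0.466·(T − 10.5) = 142.6(T − 10.5)
1545 T = 91530 + 16929 + 14445 = 122904
T ≈ 79.55 °C, under the boiling point, so the assumption holds.

T_f ≈ 79.6 °C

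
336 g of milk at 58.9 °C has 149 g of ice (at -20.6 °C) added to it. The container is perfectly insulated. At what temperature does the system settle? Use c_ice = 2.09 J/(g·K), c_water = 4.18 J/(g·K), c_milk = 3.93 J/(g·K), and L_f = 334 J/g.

T_f ≈ 11.1 °C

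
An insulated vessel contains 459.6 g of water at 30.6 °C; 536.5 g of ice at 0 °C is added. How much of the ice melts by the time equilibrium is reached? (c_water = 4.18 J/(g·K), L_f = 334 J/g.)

Cooling the water to 0 °C releases 459.6×4.18×30.6 = 58787 J.
To melt every bit of ice: 536.5×334 = 179191 J.
That's not enough to melt it all — equilibrium is at 0 °C with ice remaining.
m_melt = 58787 / L_f = 176 g.

m_melted ≈ 176 g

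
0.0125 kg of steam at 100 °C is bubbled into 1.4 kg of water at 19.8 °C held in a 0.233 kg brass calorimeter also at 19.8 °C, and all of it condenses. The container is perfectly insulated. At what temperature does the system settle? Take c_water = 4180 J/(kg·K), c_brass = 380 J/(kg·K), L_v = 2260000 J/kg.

Conservation of energy gives ΣQ = 0:
latent heat released on condensation: 0.0125×2260000 = 28250; condensate cools 100→T: 0.0125×4180×(T − 100) = 52.25(T − 100); original water: 5852(T − 19.8); brass cup: 0.233×380×(T − 19.8) = 88.54(T − 19.8)
5992.8 T = 28250 + 5225 + 117623 = 151098
T ≈ 25.21 °C, under the boiling point, so the assumption holds.

T_f ≈ 25.2 °C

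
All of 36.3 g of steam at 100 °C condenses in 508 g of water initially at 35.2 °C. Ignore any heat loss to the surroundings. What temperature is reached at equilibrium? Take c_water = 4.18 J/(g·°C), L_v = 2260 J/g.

T_f ≈ 75.6 °C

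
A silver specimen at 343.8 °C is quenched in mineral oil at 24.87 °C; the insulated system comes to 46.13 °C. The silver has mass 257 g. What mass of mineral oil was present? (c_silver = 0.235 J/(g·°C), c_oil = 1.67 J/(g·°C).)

Heat gained plus heat lost sum to zero:
257×0.235×(46.13 − 343.8) + m×1.67×(46.13 − 24.87) = 0
35.5 m = 17978
m = 17978/35.5 ≈ 506.4 g

m ≈ 506 g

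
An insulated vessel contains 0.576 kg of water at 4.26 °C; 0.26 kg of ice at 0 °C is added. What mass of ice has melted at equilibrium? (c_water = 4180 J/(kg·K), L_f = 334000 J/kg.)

m_melted ≈ 0.0307 kg

Heat available from the water dropping to 0 °C: 0.576×4180×4.26 = 10257 J.
Fully melting the ice requires m_ice L_f = 0.26×334000 = 86840 J.
Since 10257 < 86840 J, not all the ice melts; equilibrium is at 0 °C.
m_melted×334000 = 10257  ⇒  m_melted ≈ 0.03071 kg.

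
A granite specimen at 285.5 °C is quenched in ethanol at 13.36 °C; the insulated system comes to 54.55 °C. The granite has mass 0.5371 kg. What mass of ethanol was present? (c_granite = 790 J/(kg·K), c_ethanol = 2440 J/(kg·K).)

m ≈ 0.975 kg

Heat lost by the granite = heat gained by the ethanol:
0.5371×790×(285.5 − 54.55) = m×2440×(54.55 − 13.36)
100504 m = 97994  ⇒  m ≈ 0.975 kg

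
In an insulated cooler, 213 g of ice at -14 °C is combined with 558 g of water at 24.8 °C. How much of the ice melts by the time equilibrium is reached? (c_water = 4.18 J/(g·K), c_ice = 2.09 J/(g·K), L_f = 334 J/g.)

Cooling the water to 0 °C releases 558·4.18·24.8 = 57845 J.
Warming the ice to 0 °C takes 213·2.09·14 = 6232.4 J, leaving 51612 J for melting.
Melting all 213 g of ice would need 213·334 = 71142 J.
51612 J < 71142 J, so only part of the ice melts and the system sits at 0 °C.
m_melted·334 = 51612  ⇒  m_melted ≈ 154.5 g.

m_melted ≈ 155 g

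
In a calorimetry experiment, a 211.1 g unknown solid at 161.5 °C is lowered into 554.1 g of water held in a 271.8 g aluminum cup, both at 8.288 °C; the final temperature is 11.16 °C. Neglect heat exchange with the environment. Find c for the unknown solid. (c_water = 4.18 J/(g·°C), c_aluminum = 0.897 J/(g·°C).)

c ≈ 0.232 J/(g·°C)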